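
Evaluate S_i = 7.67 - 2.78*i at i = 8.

S_8 = 7.67 + -2.78*8 = 7.67 + -22.24 = -14.57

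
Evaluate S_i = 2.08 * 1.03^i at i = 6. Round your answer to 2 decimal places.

S_6 = 2.08 * 1.03^6 ≈ 2.08 * 1.1941 ≈ 2.48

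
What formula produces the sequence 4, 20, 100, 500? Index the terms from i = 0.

Check ratios: 20 / 4 = 5.0
Common ratio r = 5.
First term a = 4.
Formula: S_i = 4 * 5^i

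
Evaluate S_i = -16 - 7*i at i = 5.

S_5 = -16 + -7*5 = -16 + -35 = -51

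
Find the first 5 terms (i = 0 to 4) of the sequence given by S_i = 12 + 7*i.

This is an arithmetic sequence.
i=0: S_0 = 12 + 7*0 = 12
i=1: S_1 = 12 + 7*1 = 19
i=2: S_2 = 12 + 7*2 = 26
i=3: S_3 = 12 + 7*3 = 33
i=4: S_4 = 12 + 7*4 = 40
The first 5 terms are: [12, 19, 26, 33, 40]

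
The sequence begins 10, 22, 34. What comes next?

Differences: 22 - 10 = 12
This is an arithmetic sequence with common difference d = 12.
Next term = 34 + 12 = 46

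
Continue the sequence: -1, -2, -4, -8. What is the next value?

Ratios: -2 / -1 = 2.0
This is a geometric sequence with common ratio r = 2.
Next term = -8 * 2 = -16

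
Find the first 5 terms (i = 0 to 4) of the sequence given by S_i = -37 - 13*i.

This is an arithmetic sequence.
i=0: S_0 = -37 + -13*0 = -37
i=1: S_1 = -37 + -13*1 = -50
i=2: S_2 = -37 + -13*2 = -63
i=3: S_3 = -37 + -13*3 = -76
i=4: S_4 = -37 + -13*4 = -89
The first 5 terms are: [-37, -50, -63, -76, -89]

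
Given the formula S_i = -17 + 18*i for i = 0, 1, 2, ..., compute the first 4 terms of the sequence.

This is an arithmetic sequence.
i=0: S_0 = -17 + 18*0 = -17
i=1: S_1 = -17 + 18*1 = 1
i=2: S_2 = -17 + 18*2 = 19
i=3: S_3 = -17 + 18*3 = 37
The first 4 terms are: [-17, 1, 19, 37]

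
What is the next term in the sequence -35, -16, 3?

Differences: -16 - -35 = 19
This is an arithmetic sequence with common difference d = 19.
Next term = 3 + 19 = 22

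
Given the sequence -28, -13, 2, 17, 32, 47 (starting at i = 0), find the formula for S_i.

Check differences: -13 - -28 = 15
2 - -13 = 15
Common difference d = 15.
First term a = -28.
Formula: S_i = -28 + 15*i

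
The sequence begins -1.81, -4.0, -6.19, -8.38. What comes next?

Differences: -4.0 - -1.81 = -2.19
This is an arithmetic sequence with common difference d = -2.19.
Next term = -8.38 + -2.19 = -10.57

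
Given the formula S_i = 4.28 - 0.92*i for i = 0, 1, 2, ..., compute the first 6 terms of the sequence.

This is an arithmetic sequence.
i=0: S_0 = 4.28 + -0.92*0 = 4.28
i=1: S_1 = 4.28 + -0.92*1 = 3.36
i=2: S_2 = 4.28 + -0.92*2 = 2.44
i=3: S_3 = 4.28 + -0.92*3 = 1.52
i=4: S_4 = 4.28 + -0.92*4 = 0.6
i=5: S_5 = 4.28 + -0.92*5 = -0.32
The first 6 terms are: [4.28, 3.36, 2.44, 1.52, 0.6, -0.32]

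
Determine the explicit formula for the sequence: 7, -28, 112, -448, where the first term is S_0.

Check ratios: -28 / 7 = -4.0
Common ratio r = -4.
First term a = 7.
Formula: S_i = 7 * (-4)^i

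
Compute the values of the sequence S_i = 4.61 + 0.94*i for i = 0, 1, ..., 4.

This is an arithmetic sequence.
i=0: S_0 = 4.61 + 0.94*0 = 4.61
i=1: S_1 = 4.61 + 0.94*1 = 5.55
i=2: S_2 = 4.61 + 0.94*2 = 6.49
i=3: S_3 = 4.61 + 0.94*3 = 7.43
i=4: S_4 = 4.61 + 0.94*4 = 8.37
The first 5 terms are: [4.61, 5.55, 6.49, 7.43, 8.37]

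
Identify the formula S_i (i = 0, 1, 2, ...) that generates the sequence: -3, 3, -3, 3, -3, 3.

Check ratios: 3 / -3 = -1.0
Common ratio r = -1.
First term a = -3.
Formula: S_i = -3 * (-1)^i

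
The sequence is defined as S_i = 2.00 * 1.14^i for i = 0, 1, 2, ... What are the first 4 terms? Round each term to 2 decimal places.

This is a geometric sequence.
i=0: S_0 = 2.0 * 1.14^0 = 2.0
i=1: S_1 = 2.0 * 1.14^1 = 2.28
i=2: S_2 = 2.0 * 1.14^2 ≈ 2.6
i=3: S_3 = 2.0 * 1.14^3 ≈ 2.96
The first 4 terms are: [2.0, 2.28, 2.6, 2.96]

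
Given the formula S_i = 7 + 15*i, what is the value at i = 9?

S_9 = 7 + 15*9 = 7 + 135 = 142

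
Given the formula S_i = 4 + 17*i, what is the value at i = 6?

S_6 = 4 + 17*6 = 4 + 102 = 106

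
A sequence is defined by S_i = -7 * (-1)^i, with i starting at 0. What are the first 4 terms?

This is a geometric sequence.
i=0: S_0 = -7 * (-1)^0 = -7
i=1: S_1 = -7 * (-1)^1 = 7
i=2: S_2 = -7 * (-1)^2 = -7
i=3: S_3 = -7 * (-1)^3 = 7
The first 4 terms are: [-7, 7, -7, 7]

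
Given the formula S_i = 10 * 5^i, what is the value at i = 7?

S_7 = 10 * 5^7 = 10 * 78125 = 781250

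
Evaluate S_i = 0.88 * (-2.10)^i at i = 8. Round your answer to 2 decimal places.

S_8 = 0.88 * (-2.1)^8 ≈ 0.88 * 378.2286 ≈ 332.84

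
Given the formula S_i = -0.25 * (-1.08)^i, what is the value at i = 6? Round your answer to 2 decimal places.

S_6 = -0.25 * (-1.08)^6 ≈ -0.25 * 1.5869 ≈ -0.4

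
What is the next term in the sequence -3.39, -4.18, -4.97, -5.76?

Differences: -4.18 - -3.39 = -0.79
This is an arithmetic sequence with common difference d = -0.79.
Next term = -5.76 + -0.79 = -6.55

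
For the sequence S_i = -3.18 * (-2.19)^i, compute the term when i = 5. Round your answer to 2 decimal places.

S_5 = -3.18 * (-2.19)^5 ≈ -3.18 * -50.3756 ≈ 160.19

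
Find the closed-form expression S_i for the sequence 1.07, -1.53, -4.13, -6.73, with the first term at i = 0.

Check differences: -1.53 - 1.07 = -2.6
-4.13 - -1.53 = -2.6
Common difference d = -2.6.
First term a = 1.07.
Formula: S_i = 1.07 - 2.60*i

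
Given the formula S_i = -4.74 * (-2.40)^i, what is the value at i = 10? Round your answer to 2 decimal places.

S_10 = -4.74 * (-2.4)^10 ≈ -4.74 * 6340.3381 ≈ -30053.2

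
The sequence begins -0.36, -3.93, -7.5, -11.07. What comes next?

Differences: -3.93 - -0.36 = -3.57
This is an arithmetic sequence with common difference d = -3.57.
Next term = -11.07 + -3.57 = -14.64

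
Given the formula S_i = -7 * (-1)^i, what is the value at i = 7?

S_7 = -7 * (-1)^7 = -7 * -1 = 7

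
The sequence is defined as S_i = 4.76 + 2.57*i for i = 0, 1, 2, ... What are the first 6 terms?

This is an arithmetic sequence.
i=0: S_0 = 4.76 + 2.57*0 = 4.76
i=1: S_1 = 4.76 + 2.57*1 = 7.33
i=2: S_2 = 4.76 + 2.57*2 = 9.9
i=3: S_3 = 4.76 + 2.57*3 = 12.47
i=4: S_4 = 4.76 + 2.57*4 = 15.04
i=5: S_5 = 4.76 + 2.57*5 = 17.61
The first 6 terms are: [4.76, 7.33, 9.9, 12.47, 15.04, 17.61]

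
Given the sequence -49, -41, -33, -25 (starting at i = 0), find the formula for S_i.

Check differences: -41 - -49 = 8
-33 - -41 = 8
Common difference d = 8.
First term a = -49.
Formula: S_i = -49 + 8*i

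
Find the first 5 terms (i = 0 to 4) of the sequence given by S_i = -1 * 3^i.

This is a geometric sequence.
i=0: S_0 = -1 * 3^0 = -1
i=1: S_1 = -1 * 3^1 = -3
i=2: S_2 = -1 * 3^2 = -9
i=3: S_3 = -1 * 3^3 = -27
i=4: S_4 = -1 * 3^4 = -81
The first 5 terms are: [-1, -3, -9, -27, -81]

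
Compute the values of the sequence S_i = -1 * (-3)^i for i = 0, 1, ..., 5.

This is a geometric sequence.
i=0: S_0 = -1 * (-3)^0 = -1
i=1: S_1 = -1 * (-3)^1 = 3
i=2: S_2 = -1 * (-3)^2 = -9
i=3: S_3 = -1 * (-3)^3 = 27
i=4: S_4 = -1 * (-3)^4 = -81
i=5: S_5 = -1 * (-3)^5 = 243
The first 6 terms are: [-1, 3, -9, 27, -81, 243]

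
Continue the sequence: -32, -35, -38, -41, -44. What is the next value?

Differences: -35 - -32 = -3
This is an arithmetic sequence with common difference d = -3.
Next term = -44 + -3 = -47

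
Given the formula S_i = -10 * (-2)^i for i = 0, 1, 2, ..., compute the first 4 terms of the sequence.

This is a geometric sequence.
i=0: S_0 = -10 * (-2)^0 = -10
i=1: S_1 = -10 * (-2)^1 = 20
i=2: S_2 = -10 * (-2)^2 = -40
i=3: S_3 = -10 * (-2)^3 = 80
The first 4 terms are: [-10, 20, -40, 80]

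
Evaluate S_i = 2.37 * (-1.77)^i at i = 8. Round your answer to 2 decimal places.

S_8 = 2.37 * (-1.77)^8 ≈ 2.37 * 96.3355 ≈ 228.32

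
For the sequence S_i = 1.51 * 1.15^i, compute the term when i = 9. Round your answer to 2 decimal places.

S_9 = 1.51 * 1.15^9 ≈ 1.51 * 3.5179 ≈ 5.31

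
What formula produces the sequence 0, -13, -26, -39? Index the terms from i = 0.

Check differences: -13 - 0 = -13
-26 - -13 = -13
Common difference d = -13.
First term a = 0.
Formula: S_i = 0 - 13*i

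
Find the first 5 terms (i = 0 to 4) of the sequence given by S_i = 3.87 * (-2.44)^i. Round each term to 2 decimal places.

This is a geometric sequence.
i=0: S_0 = 3.87 * (-2.44)^0 = 3.87
i=1: S_1 = 3.87 * (-2.44)^1 ≈ -9.44
i=2: S_2 = 3.87 * (-2.44)^2 ≈ 23.04
i=3: S_3 = 3.87 * (-2.44)^3 ≈ -56.22
i=4: S_4 = 3.87 * (-2.44)^4 ≈ 137.17
The first 5 terms are: [3.87, -9.44, 23.04, -56.22, 137.17]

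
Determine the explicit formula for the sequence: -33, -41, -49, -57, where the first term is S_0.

Check differences: -41 - -33 = -8
-49 - -41 = -8
Common difference d = -8.
First term a = -33.
Formula: S_i = -33 - 8*i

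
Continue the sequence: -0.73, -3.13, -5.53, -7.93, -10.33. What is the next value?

Differences: -3.13 - -0.73 = -2.4
This is an arithmetic sequence with common difference d = -2.4.
Next term = -10.33 + -2.4 = -12.73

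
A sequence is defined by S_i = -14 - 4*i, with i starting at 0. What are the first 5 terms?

This is an arithmetic sequence.
i=0: S_0 = -14 + -4*0 = -14
i=1: S_1 = -14 + -4*1 = -18
i=2: S_2 = -14 + -4*2 = -22
i=3: S_3 = -14 + -4*3 = -26
i=4: S_4 = -14 + -4*4 = -30
The first 5 terms are: [-14, -18, -22, -26, -30]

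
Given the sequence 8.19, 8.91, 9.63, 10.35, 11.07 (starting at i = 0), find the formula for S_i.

Check differences: 8.91 - 8.19 = 0.72
9.63 - 8.91 = 0.72
Common difference d = 0.72.
First term a = 8.19.
Formula: S_i = 8.19 + 0.72*i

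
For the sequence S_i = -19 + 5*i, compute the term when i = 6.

S_6 = -19 + 5*6 = -19 + 30 = 11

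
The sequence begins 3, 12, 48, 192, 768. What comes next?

Ratios: 12 / 3 = 4.0
This is a geometric sequence with common ratio r = 4.
Next term = 768 * 4 = 3072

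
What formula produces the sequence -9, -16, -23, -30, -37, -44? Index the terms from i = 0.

Check differences: -16 - -9 = -7
-23 - -16 = -7
Common difference d = -7.
First term a = -9.
Formula: S_i = -9 - 7*i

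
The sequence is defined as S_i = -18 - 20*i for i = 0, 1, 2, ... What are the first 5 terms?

This is an arithmetic sequence.
i=0: S_0 = -18 + -20*0 = -18
i=1: S_1 = -18 + -20*1 = -38
i=2: S_2 = -18 + -20*2 = -58
i=3: S_3 = -18 + -20*3 = -78
i=4: S_4 = -18 + -20*4 = -98
The first 5 terms are: [-18, -38, -58, -78, -98]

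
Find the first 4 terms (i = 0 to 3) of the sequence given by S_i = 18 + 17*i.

This is an arithmetic sequence.
i=0: S_0 = 18 + 17*0 = 18
i=1: S_1 = 18 + 17*1 = 35
i=2: S_2 = 18 + 17*2 = 52
i=3: S_3 = 18 + 17*3 = 69
The first 4 terms are: [18, 35, 52, 69]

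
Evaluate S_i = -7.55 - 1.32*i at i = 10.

S_10 = -7.55 + -1.32*10 = -7.55 + -13.2 = -20.75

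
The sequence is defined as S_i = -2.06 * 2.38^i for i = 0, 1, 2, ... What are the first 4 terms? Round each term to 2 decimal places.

This is a geometric sequence.
i=0: S_0 = -2.06 * 2.38^0 = -2.06
i=1: S_1 = -2.06 * 2.38^1 ≈ -4.9
i=2: S_2 = -2.06 * 2.38^2 ≈ -11.67
i=3: S_3 = -2.06 * 2.38^3 ≈ -27.77
The first 4 terms are: [-2.06, -4.9, -11.67, -27.77]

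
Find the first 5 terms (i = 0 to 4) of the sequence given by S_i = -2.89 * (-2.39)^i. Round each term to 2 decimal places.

This is a geometric sequence.
i=0: S_0 = -2.89 * (-2.39)^0 = -2.89
i=1: S_1 = -2.89 * (-2.39)^1 ≈ 6.91
i=2: S_2 = -2.89 * (-2.39)^2 ≈ -16.51
i=3: S_3 = -2.89 * (-2.39)^3 ≈ 39.45
i=4: S_4 = -2.89 * (-2.39)^4 ≈ -94.3
The first 5 terms are: [-2.89, 6.91, -16.51, 39.45, -94.3]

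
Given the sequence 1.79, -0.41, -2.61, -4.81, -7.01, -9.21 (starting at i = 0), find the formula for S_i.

Check differences: -0.41 - 1.79 = -2.2
-2.61 - -0.41 = -2.2
Common difference d = -2.2.
First term a = 1.79.
Formula: S_i = 1.79 - 2.20*i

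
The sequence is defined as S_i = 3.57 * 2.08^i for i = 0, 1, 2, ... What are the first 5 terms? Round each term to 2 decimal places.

This is a geometric sequence.
i=0: S_0 = 3.57 * 2.08^0 = 3.57
i=1: S_1 = 3.57 * 2.08^1 ≈ 7.43
i=2: S_2 = 3.57 * 2.08^2 ≈ 15.45
i=3: S_3 = 3.57 * 2.08^3 ≈ 32.13
i=4: S_4 = 3.57 * 2.08^4 ≈ 66.82
The first 5 terms are: [3.57, 7.43, 15.45, 32.13, 66.82]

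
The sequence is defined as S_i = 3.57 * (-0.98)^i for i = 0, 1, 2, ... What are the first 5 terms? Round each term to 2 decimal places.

This is a geometric sequence.
i=0: S_0 = 3.57 * (-0.98)^0 = 3.57
i=1: S_1 = 3.57 * (-0.98)^1 ≈ -3.5
i=2: S_2 = 3.57 * (-0.98)^2 ≈ 3.43
i=3: S_3 = 3.57 * (-0.98)^3 ≈ -3.36
i=4: S_4 = 3.57 * (-0.98)^4 ≈ 3.29
The first 5 terms are: [3.57, -3.5, 3.43, -3.36, 3.29]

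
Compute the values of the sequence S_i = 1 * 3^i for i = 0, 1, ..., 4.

This is a geometric sequence.
i=0: S_0 = 1 * 3^0 = 1
i=1: S_1 = 1 * 3^1 = 3
i=2: S_2 = 1 * 3^2 = 9
i=3: S_3 = 1 * 3^3 = 27
i=4: S_4 = 1 * 3^4 = 81
The first 5 terms are: [1, 3, 9, 27, 81]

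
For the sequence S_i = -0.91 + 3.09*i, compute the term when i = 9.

S_9 = -0.91 + 3.09*9 = -0.91 + 27.81 = 26.9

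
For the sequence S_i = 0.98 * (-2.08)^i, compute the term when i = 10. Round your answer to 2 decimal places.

S_10 = 0.98 * (-2.08)^10 ≈ 0.98 * 1515.7701 ≈ 1485.45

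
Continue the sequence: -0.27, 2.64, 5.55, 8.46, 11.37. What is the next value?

Differences: 2.64 - -0.27 = 2.91
This is an arithmetic sequence with common difference d = 2.91.
Next term = 11.37 + 2.91 = 14.28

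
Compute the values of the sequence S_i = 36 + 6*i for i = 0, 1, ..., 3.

This is an arithmetic sequence.
i=0: S_0 = 36 + 6*0 = 36
i=1: S_1 = 36 + 6*1 = 42
i=2: S_2 = 36 + 6*2 = 48
i=3: S_3 = 36 + 6*3 = 54
The first 4 terms are: [36, 42, 48, 54]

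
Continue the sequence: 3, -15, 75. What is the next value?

Ratios: -15 / 3 = -5.0
This is a geometric sequence with common ratio r = -5.
Next term = 75 * -5 = -375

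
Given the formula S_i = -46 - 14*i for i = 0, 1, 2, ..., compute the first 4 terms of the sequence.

This is an arithmetic sequence.
i=0: S_0 = -46 + -14*0 = -46
i=1: S_1 = -46 + -14*1 = -60
i=2: S_2 = -46 + -14*2 = -74
i=3: S_3 = -46 + -14*3 = -88
The first 4 terms are: [-46, -60, -74, -88]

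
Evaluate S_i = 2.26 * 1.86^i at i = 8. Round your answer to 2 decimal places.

S_8 = 2.26 * 1.86^8 ≈ 2.26 * 143.2529 ≈ 323.75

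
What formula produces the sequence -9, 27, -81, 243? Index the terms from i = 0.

Check ratios: 27 / -9 = -3.0
Common ratio r = -3.
First term a = -9.
Formula: S_i = -9 * (-3)^i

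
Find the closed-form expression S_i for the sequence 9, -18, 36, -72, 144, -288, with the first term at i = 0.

Check ratios: -18 / 9 = -2.0
Common ratio r = -2.
First term a = 9.
Formula: S_i = 9 * (-2)^i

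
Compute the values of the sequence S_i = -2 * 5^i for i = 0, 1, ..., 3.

This is a geometric sequence.
i=0: S_0 = -2 * 5^0 = -2
i=1: S_1 = -2 * 5^1 = -10
i=2: S_2 = -2 * 5^2 = -50
i=3: S_3 = -2 * 5^3 = -250
The first 4 terms are: [-2, -10, -50, -250]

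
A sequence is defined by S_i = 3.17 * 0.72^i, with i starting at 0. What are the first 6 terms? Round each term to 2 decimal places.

This is a geometric sequence.
i=0: S_0 = 3.17 * 0.72^0 = 3.17
i=1: S_1 = 3.17 * 0.72^1 ≈ 2.28
i=2: S_2 = 3.17 * 0.72^2 ≈ 1.64
i=3: S_3 = 3.17 * 0.72^3 ≈ 1.18
i=4: S_4 = 3.17 * 0.72^4 ≈ 0.85
i=5: S_5 = 3.17 * 0.72^5 ≈ 0.61
The first 6 terms are: [3.17, 2.28, 1.64, 1.18, 0.85, 0.61]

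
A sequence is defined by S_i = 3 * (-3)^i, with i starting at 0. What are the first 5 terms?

This is a geometric sequence.
i=0: S_0 = 3 * (-3)^0 = 3
i=1: S_1 = 3 * (-3)^1 = -9
i=2: S_2 = 3 * (-3)^2 = 27
i=3: S_3 = 3 * (-3)^3 = -81
i=4: S_4 = 3 * (-3)^4 = 243
The first 5 terms are: [3, -9, 27, -81, 243]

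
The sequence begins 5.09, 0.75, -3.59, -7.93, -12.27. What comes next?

Differences: 0.75 - 5.09 = -4.34
This is an arithmetic sequence with common difference d = -4.34.
Next term = -12.27 + -4.34 = -16.61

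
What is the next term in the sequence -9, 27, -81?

Ratios: 27 / -9 = -3.0
This is a geometric sequence with common ratio r = -3.
Next term = -81 * -3 = 243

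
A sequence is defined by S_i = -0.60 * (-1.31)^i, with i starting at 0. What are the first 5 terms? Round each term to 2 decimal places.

This is a geometric sequence.
i=0: S_0 = -0.6 * (-1.31)^0 = -0.6
i=1: S_1 = -0.6 * (-1.31)^1 ≈ 0.79
i=2: S_2 = -0.6 * (-1.31)^2 ≈ -1.03
i=3: S_3 = -0.6 * (-1.31)^3 ≈ 1.35
i=4: S_4 = -0.6 * (-1.31)^4 ≈ -1.77
The first 5 terms are: [-0.6, 0.79, -1.03, 1.35, -1.77]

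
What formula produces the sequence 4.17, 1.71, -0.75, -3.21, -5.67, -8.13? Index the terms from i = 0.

Check differences: 1.71 - 4.17 = -2.46
-0.75 - 1.71 = -2.46
Common difference d = -2.46.
First term a = 4.17.
Formula: S_i = 4.17 - 2.46*i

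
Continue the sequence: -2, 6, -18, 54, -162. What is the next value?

Ratios: 6 / -2 = -3.0
This is a geometric sequence with common ratio r = -3.
Next term = -162 * -3 = 486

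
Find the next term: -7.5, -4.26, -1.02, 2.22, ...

Differences: -4.26 - -7.5 = 3.24
This is an arithmetic sequence with common difference d = 3.24.
Next term = 2.22 + 3.24 = 5.46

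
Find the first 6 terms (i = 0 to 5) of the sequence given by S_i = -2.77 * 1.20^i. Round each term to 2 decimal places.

This is a geometric sequence.
i=0: S_0 = -2.77 * 1.2^0 = -2.77
i=1: S_1 = -2.77 * 1.2^1 ≈ -3.32
i=2: S_2 = -2.77 * 1.2^2 ≈ -3.99
i=3: S_3 = -2.77 * 1.2^3 ≈ -4.79
i=4: S_4 = -2.77 * 1.2^4 ≈ -5.74
i=5: S_5 = -2.77 * 1.2^5 ≈ -6.89
The first 6 terms are: [-2.77, -3.32, -3.99, -4.79, -5.74, -6.89]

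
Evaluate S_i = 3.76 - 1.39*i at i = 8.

S_8 = 3.76 + -1.39*8 = 3.76 + -11.12 = -7.36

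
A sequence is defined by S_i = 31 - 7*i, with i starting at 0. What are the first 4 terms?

This is an arithmetic sequence.
i=0: S_0 = 31 + -7*0 = 31
i=1: S_1 = 31 + -7*1 = 24
i=2: S_2 = 31 + -7*2 = 17
i=3: S_3 = 31 + -7*3 = 10
The first 4 terms are: [31, 24, 17, 10]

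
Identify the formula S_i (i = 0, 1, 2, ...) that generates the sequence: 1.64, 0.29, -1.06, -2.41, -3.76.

Check differences: 0.29 - 1.64 = -1.35
-1.06 - 0.29 = -1.35
Common difference d = -1.35.
First term a = 1.64.
Formula: S_i = 1.64 - 1.35*i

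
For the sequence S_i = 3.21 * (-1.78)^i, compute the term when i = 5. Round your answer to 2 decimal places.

S_5 = 3.21 * (-1.78)^5 ≈ 3.21 * -17.869 ≈ -57.36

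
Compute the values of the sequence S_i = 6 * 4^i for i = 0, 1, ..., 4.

This is a geometric sequence.
i=0: S_0 = 6 * 4^0 = 6
i=1: S_1 = 6 * 4^1 = 24
i=2: S_2 = 6 * 4^2 = 96
i=3: S_3 = 6 * 4^3 = 384
i=4: S_4 = 6 * 4^4 = 1536
The first 5 terms are: [6, 24, 96, 384, 1536]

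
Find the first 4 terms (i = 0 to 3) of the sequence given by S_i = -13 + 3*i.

This is an arithmetic sequence.
i=0: S_0 = -13 + 3*0 = -13
i=1: S_1 = -13 + 3*1 = -10
i=2: S_2 = -13 + 3*2 = -7
i=3: S_3 = -13 + 3*3 = -4
The first 4 terms are: [-13, -10, -7, -4]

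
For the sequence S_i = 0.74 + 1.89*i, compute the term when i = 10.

S_10 = 0.74 + 1.89*10 = 0.74 + 18.9 = 19.64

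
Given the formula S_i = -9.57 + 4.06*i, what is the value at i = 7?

S_7 = -9.57 + 4.06*7 = -9.57 + 28.42 = 18.85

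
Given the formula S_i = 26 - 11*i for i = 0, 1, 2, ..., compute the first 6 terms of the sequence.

This is an arithmetic sequence.
i=0: S_0 = 26 + -11*0 = 26
i=1: S_1 = 26 + -11*1 = 15
i=2: S_2 = 26 + -11*2 = 4
i=3: S_3 = 26 + -11*3 = -7
i=4: S_4 = 26 + -11*4 = -18
i=5: S_5 = 26 + -11*5 = -29
The first 6 terms are: [26, 15, 4, -7, -18, -29]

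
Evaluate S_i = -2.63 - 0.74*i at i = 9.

S_9 = -2.63 + -0.74*9 = -2.63 + -6.66 = -9.29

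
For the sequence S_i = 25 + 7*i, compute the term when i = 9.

S_9 = 25 + 7*9 = 25 + 63 = 88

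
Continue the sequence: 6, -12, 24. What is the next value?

Ratios: -12 / 6 = -2.0
This is a geometric sequence with common ratio r = -2.
Next term = 24 * -2 = -48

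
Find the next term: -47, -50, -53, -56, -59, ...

Differences: -50 - -47 = -3
This is an arithmetic sequence with common difference d = -3.
Next term = -59 + -3 = -62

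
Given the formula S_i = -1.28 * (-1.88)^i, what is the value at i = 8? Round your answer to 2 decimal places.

S_8 = -1.28 * (-1.88)^8 ≈ -1.28 * 156.0496 ≈ -199.74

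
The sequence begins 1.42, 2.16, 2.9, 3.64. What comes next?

Differences: 2.16 - 1.42 = 0.74
This is an arithmetic sequence with common difference d = 0.74.
Next term = 3.64 + 0.74 = 4.38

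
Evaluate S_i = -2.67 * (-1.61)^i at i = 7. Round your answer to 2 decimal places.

S_7 = -2.67 * (-1.61)^7 ≈ -2.67 * -28.0402 ≈ 74.87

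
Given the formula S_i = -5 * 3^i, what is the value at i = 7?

S_7 = -5 * 3^7 = -5 * 2187 = -10935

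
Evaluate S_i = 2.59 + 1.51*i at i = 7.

S_7 = 2.59 + 1.51*7 = 2.59 + 10.57 = 13.16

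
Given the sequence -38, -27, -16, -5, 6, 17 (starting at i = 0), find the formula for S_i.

Check differences: -27 - -38 = 11
-16 - -27 = 11
Common difference d = 11.
First term a = -38.
Formula: S_i = -38 + 11*i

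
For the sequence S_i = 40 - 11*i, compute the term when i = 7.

S_7 = 40 + -11*7 = 40 + -77 = -37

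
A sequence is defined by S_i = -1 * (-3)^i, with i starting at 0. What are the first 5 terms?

This is a geometric sequence.
i=0: S_0 = -1 * (-3)^0 = -1
i=1: S_1 = -1 * (-3)^1 = 3
i=2: S_2 = -1 * (-3)^2 = -9
i=3: S_3 = -1 * (-3)^3 = 27
i=4: S_4 = -1 * (-3)^4 = -81
The first 5 terms are: [-1, 3, -9, 27, -81]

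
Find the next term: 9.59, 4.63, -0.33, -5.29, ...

Differences: 4.63 - 9.59 = -4.96
This is an arithmetic sequence with common difference d = -4.96.
Next term = -5.29 + -4.96 = -10.25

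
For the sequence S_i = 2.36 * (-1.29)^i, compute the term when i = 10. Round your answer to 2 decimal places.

S_10 = 2.36 * (-1.29)^10 ≈ 2.36 * 12.7614 ≈ 30.12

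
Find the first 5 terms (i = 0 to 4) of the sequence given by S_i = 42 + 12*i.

This is an arithmetic sequence.
i=0: S_0 = 42 + 12*0 = 42
i=1: S_1 = 42 + 12*1 = 54
i=2: S_2 = 42 + 12*2 = 66
i=3: S_3 = 42 + 12*3 = 78
i=4: S_4 = 42 + 12*4 = 90
The first 5 terms are: [42, 54, 66, 78, 90]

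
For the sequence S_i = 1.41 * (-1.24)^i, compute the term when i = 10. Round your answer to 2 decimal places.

S_10 = 1.41 * (-1.24)^10 ≈ 1.41 * 8.5944 ≈ 12.12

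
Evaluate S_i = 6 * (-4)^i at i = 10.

S_10 = 6 * (-4)^10 = 6 * 1048576 = 6291456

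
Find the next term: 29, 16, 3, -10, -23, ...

Differences: 16 - 29 = -13
This is an arithmetic sequence with common difference d = -13.
Next term = -23 + -13 = -36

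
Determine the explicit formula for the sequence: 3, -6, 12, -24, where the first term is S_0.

Check ratios: -6 / 3 = -2.0
Common ratio r = -2.
First term a = 3.
Formula: S_i = 3 * (-2)^i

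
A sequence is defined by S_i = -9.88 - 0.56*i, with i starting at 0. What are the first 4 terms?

This is an arithmetic sequence.
i=0: S_0 = -9.88 + -0.56*0 = -9.88
i=1: S_1 = -9.88 + -0.56*1 = -10.44
i=2: S_2 = -9.88 + -0.56*2 = -11.0
i=3: S_3 = -9.88 + -0.56*3 = -11.56
The first 4 terms are: [-9.88, -10.44, -11.0, -11.56]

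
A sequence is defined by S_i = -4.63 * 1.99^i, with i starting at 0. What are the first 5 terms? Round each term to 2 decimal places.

This is a geometric sequence.
i=0: S_0 = -4.63 * 1.99^0 = -4.63
i=1: S_1 = -4.63 * 1.99^1 ≈ -9.21
i=2: S_2 = -4.63 * 1.99^2 ≈ -18.34
i=3: S_3 = -4.63 * 1.99^3 ≈ -36.49
i=4: S_4 = -4.63 * 1.99^4 ≈ -72.61
The first 5 terms are: [-4.63, -9.21, -18.34, -36.49, -72.61]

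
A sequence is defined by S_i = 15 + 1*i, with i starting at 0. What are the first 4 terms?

This is an arithmetic sequence.
i=0: S_0 = 15 + 1*0 = 15
i=1: S_1 = 15 + 1*1 = 16
i=2: S_2 = 15 + 1*2 = 17
i=3: S_3 = 15 + 1*3 = 18
The first 4 terms are: [15, 16, 17, 18]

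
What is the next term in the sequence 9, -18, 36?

Ratios: -18 / 9 = -2.0
This is a geometric sequence with common ratio r = -2.
Next term = 36 * -2 = -72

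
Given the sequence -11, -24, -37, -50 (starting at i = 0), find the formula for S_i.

Check differences: -24 - -11 = -13
-37 - -24 = -13
Common difference d = -13.
First term a = -11.
Formula: S_i = -11 - 13*i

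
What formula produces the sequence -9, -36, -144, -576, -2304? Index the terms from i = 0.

Check ratios: -36 / -9 = 4.0
Common ratio r = 4.
First term a = -9.
Formula: S_i = -9 * 4^i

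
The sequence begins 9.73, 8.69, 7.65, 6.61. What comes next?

Differences: 8.69 - 9.73 = -1.04
This is an arithmetic sequence with common difference d = -1.04.
Next term = 6.61 + -1.04 = 5.57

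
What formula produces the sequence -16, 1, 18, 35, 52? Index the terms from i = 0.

Check differences: 1 - -16 = 17
18 - 1 = 17
Common difference d = 17.
First term a = -16.
Formula: S_i = -16 + 17*i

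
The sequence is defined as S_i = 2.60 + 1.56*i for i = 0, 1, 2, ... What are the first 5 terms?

This is an arithmetic sequence.
i=0: S_0 = 2.6 + 1.56*0 = 2.6
i=1: S_1 = 2.6 + 1.56*1 = 4.16
i=2: S_2 = 2.6 + 1.56*2 = 5.72
i=3: S_3 = 2.6 + 1.56*3 = 7.28
i=4: S_4 = 2.6 + 1.56*4 = 8.84
The first 5 terms are: [2.6, 4.16, 5.72, 7.28, 8.84]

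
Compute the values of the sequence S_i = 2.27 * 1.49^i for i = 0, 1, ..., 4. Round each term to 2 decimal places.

This is a geometric sequence.
i=0: S_0 = 2.27 * 1.49^0 = 2.27
i=1: S_1 = 2.27 * 1.49^1 ≈ 3.38
i=2: S_2 = 2.27 * 1.49^2 ≈ 5.04
i=3: S_3 = 2.27 * 1.49^3 ≈ 7.51
i=4: S_4 = 2.27 * 1.49^4 ≈ 11.19
The first 5 terms are: [2.27, 3.38, 5.04, 7.51, 11.19]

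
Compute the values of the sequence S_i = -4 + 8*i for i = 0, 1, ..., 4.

This is an arithmetic sequence.
i=0: S_0 = -4 + 8*0 = -4
i=1: S_1 = -4 + 8*1 = 4
i=2: S_2 = -4 + 8*2 = 12
i=3: S_3 = -4 + 8*3 = 20
i=4: S_4 = -4 + 8*4 = 28
The first 5 terms are: [-4, 4, 12, 20, 28]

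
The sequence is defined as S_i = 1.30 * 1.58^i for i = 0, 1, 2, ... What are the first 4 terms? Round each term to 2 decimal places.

This is a geometric sequence.
i=0: S_0 = 1.3 * 1.58^0 = 1.3
i=1: S_1 = 1.3 * 1.58^1 ≈ 2.05
i=2: S_2 = 1.3 * 1.58^2 ≈ 3.25
i=3: S_3 = 1.3 * 1.58^3 ≈ 5.13
The first 4 terms are: [1.3, 2.05, 3.25, 5.13]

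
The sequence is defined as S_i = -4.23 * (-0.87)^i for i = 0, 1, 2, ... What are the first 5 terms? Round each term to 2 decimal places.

This is a geometric sequence.
i=0: S_0 = -4.23 * (-0.87)^0 = -4.23
i=1: S_1 = -4.23 * (-0.87)^1 ≈ 3.68
i=2: S_2 = -4.23 * (-0.87)^2 ≈ -3.2
i=3: S_3 = -4.23 * (-0.87)^3 ≈ 2.79
i=4: S_4 = -4.23 * (-0.87)^4 ≈ -2.42
The first 5 terms are: [-4.23, 3.68, -3.2, 2.79, -2.42]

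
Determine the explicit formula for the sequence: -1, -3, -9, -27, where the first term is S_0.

Check ratios: -3 / -1 = 3.0
Common ratio r = 3.
First term a = -1.
Formula: S_i = -1 * 3^i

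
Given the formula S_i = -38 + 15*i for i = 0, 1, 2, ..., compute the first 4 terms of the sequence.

This is an arithmetic sequence.
i=0: S_0 = -38 + 15*0 = -38
i=1: S_1 = -38 + 15*1 = -23
i=2: S_2 = -38 + 15*2 = -8
i=3: S_3 = -38 + 15*3 = 7
The first 4 terms are: [-38, -23, -8, 7]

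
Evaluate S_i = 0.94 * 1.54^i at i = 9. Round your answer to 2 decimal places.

S_9 = 0.94 * 1.54^9 ≈ 0.94 * 48.7177 ≈ 45.79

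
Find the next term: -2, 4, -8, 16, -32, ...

Ratios: 4 / -2 = -2.0
This is a geometric sequence with common ratio r = -2.
Next term = -32 * -2 = 64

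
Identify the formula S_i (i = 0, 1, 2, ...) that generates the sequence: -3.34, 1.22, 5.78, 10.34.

Check differences: 1.22 - -3.34 = 4.56
5.78 - 1.22 = 4.56
Common difference d = 4.56.
First term a = -3.34.
Formula: S_i = -3.34 + 4.56*i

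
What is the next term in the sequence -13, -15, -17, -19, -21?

Differences: -15 - -13 = -2
This is an arithmetic sequence with common difference d = -2.
Next term = -21 + -2 = -23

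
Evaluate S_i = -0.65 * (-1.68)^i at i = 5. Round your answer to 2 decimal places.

S_5 = -0.65 * (-1.68)^5 ≈ -0.65 * -13.3828 ≈ 8.7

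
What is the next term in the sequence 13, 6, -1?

Differences: 6 - 13 = -7
This is an arithmetic sequence with common difference d = -7.
Next term = -1 + -7 = -8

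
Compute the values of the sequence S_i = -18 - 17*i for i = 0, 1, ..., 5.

This is an arithmetic sequence.
i=0: S_0 = -18 + -17*0 = -18
i=1: S_1 = -18 + -17*1 = -35
i=2: S_2 = -18 + -17*2 = -52
i=3: S_3 = -18 + -17*3 = -69
i=4: S_4 = -18 + -17*4 = -86
i=5: S_5 = -18 + -17*5 = -103
The first 6 terms are: [-18, -35, -52, -69, -86, -103]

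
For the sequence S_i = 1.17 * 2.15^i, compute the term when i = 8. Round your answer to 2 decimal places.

S_8 = 1.17 * 2.15^8 ≈ 1.17 * 456.5703 ≈ 534.19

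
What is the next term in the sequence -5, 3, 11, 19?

Differences: 3 - -5 = 8
This is an arithmetic sequence with common difference d = 8.
Next term = 19 + 8 = 27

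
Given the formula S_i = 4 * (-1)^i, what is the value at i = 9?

S_9 = 4 * (-1)^9 = 4 * -1 = -4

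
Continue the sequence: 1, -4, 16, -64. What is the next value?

Ratios: -4 / 1 = -4.0
This is a geometric sequence with common ratio r = -4.
Next term = -64 * -4 = 256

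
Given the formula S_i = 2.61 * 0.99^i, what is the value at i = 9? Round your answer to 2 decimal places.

S_9 = 2.61 * 0.99^9 ≈ 2.61 * 0.9135 ≈ 2.38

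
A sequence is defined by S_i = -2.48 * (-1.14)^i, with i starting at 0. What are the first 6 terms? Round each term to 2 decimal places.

This is a geometric sequence.
i=0: S_0 = -2.48 * (-1.14)^0 = -2.48
i=1: S_1 = -2.48 * (-1.14)^1 ≈ 2.83
i=2: S_2 = -2.48 * (-1.14)^2 ≈ -3.22
i=3: S_3 = -2.48 * (-1.14)^3 ≈ 3.67
i=4: S_4 = -2.48 * (-1.14)^4 ≈ -4.19
i=5: S_5 = -2.48 * (-1.14)^5 ≈ 4.78
The first 6 terms are: [-2.48, 2.83, -3.22, 3.67, -4.19, 4.78]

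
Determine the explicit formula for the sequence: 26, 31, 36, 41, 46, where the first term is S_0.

Check differences: 31 - 26 = 5
36 - 31 = 5
Common difference d = 5.
First term a = 26.
Formula: S_i = 26 + 5*i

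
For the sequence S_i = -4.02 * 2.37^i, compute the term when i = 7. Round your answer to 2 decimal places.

S_7 = -4.02 * 2.37^7 ≈ -4.02 * 419.9895 ≈ -1688.36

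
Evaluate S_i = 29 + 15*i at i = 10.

S_10 = 29 + 15*10 = 29 + 150 = 179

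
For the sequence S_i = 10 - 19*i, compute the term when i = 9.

S_9 = 10 + -19*9 = 10 + -171 = -161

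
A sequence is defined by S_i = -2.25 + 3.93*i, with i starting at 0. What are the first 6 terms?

This is an arithmetic sequence.
i=0: S_0 = -2.25 + 3.93*0 = -2.25
i=1: S_1 = -2.25 + 3.93*1 = 1.68
i=2: S_2 = -2.25 + 3.93*2 = 5.61
i=3: S_3 = -2.25 + 3.93*3 = 9.54
i=4: S_4 = -2.25 + 3.93*4 = 13.47
i=5: S_5 = -2.25 + 3.93*5 = 17.4
The first 6 terms are: [-2.25, 1.68, 5.61, 9.54, 13.47, 17.4]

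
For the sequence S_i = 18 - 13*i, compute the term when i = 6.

S_6 = 18 + -13*6 = 18 + -78 = -60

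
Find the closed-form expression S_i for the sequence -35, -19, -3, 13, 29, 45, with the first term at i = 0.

Check differences: -19 - -35 = 16
-3 - -19 = 16
Common difference d = 16.
First term a = -35.
Formula: S_i = -35 + 16*i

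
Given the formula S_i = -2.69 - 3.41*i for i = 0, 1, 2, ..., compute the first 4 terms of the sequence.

This is an arithmetic sequence.
i=0: S_0 = -2.69 + -3.41*0 = -2.69
i=1: S_1 = -2.69 + -3.41*1 = -6.1
i=2: S_2 = -2.69 + -3.41*2 = -9.51
i=3: S_3 = -2.69 + -3.41*3 = -12.92
The first 4 terms are: [-2.69, -6.1, -9.51, -12.92]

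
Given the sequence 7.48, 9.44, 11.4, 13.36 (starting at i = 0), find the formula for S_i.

Check differences: 9.44 - 7.48 = 1.96
11.4 - 9.44 = 1.96
Common difference d = 1.96.
First term a = 7.48.
Formula: S_i = 7.48 + 1.96*i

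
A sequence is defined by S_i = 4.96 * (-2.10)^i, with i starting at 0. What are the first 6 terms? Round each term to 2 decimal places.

This is a geometric sequence.
i=0: S_0 = 4.96 * (-2.1)^0 = 4.96
i=1: S_1 = 4.96 * (-2.1)^1 ≈ -10.42
i=2: S_2 = 4.96 * (-2.1)^2 ≈ 21.87
i=3: S_3 = 4.96 * (-2.1)^3 ≈ -45.93
i=4: S_4 = 4.96 * (-2.1)^4 ≈ 96.46
i=5: S_5 = 4.96 * (-2.1)^5 ≈ -202.57
The first 6 terms are: [4.96, -10.42, 21.87, -45.93, 96.46, -202.57]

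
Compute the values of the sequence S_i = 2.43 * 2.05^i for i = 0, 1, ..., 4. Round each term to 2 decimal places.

This is a geometric sequence.
i=0: S_0 = 2.43 * 2.05^0 = 2.43
i=1: S_1 = 2.43 * 2.05^1 ≈ 4.98
i=2: S_2 = 2.43 * 2.05^2 ≈ 10.21
i=3: S_3 = 2.43 * 2.05^3 ≈ 20.93
i=4: S_4 = 2.43 * 2.05^4 ≈ 42.92
The first 5 terms are: [2.43, 4.98, 10.21, 20.93, 42.92]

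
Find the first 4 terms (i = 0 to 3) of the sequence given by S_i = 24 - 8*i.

This is an arithmetic sequence.
i=0: S_0 = 24 + -8*0 = 24
i=1: S_1 = 24 + -8*1 = 16
i=2: S_2 = 24 + -8*2 = 8
i=3: S_3 = 24 + -8*3 = 0
The first 4 terms are: [24, 16, 8, 0]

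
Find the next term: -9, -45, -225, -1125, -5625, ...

Ratios: -45 / -9 = 5.0
This is a geometric sequence with common ratio r = 5.
Next term = -5625 * 5 = -28125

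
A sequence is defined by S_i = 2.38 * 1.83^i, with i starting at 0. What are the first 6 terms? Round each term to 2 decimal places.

This is a geometric sequence.
i=0: S_0 = 2.38 * 1.83^0 = 2.38
i=1: S_1 = 2.38 * 1.83^1 ≈ 4.36
i=2: S_2 = 2.38 * 1.83^2 ≈ 7.97
i=3: S_3 = 2.38 * 1.83^3 ≈ 14.59
i=4: S_4 = 2.38 * 1.83^4 ≈ 26.69
i=5: S_5 = 2.38 * 1.83^5 ≈ 48.85
The first 6 terms are: [2.38, 4.36, 7.97, 14.59, 26.69, 48.85]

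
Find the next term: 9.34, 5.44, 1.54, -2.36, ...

Differences: 5.44 - 9.34 = -3.9
This is an arithmetic sequence with common difference d = -3.9.
Next term = -2.36 + -3.9 = -6.26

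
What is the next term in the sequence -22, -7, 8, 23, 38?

Differences: -7 - -22 = 15
This is an arithmetic sequence with common difference d = 15.
Next term = 38 + 15 = 53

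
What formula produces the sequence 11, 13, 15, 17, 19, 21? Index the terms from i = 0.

Check differences: 13 - 11 = 2
15 - 13 = 2
Common difference d = 2.
First term a = 11.
Formula: S_i = 11 + 2*i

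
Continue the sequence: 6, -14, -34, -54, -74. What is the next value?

Differences: -14 - 6 = -20
This is an arithmetic sequence with common difference d = -20.
Next term = -74 + -20 = -94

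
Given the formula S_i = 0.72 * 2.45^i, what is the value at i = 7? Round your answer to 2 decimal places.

S_7 = 0.72 * 2.45^7 ≈ 0.72 * 529.8618 ≈ 381.5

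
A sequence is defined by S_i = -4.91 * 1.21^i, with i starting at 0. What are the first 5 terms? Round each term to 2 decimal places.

This is a geometric sequence.
i=0: S_0 = -4.91 * 1.21^0 = -4.91
i=1: S_1 = -4.91 * 1.21^1 ≈ -5.94
i=2: S_2 = -4.91 * 1.21^2 ≈ -7.19
i=3: S_3 = -4.91 * 1.21^3 ≈ -8.7
i=4: S_4 = -4.91 * 1.21^4 ≈ -10.53
The first 5 terms are: [-4.91, -5.94, -7.19, -8.7, -10.53]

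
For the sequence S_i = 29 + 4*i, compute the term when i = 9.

S_9 = 29 + 4*9 = 29 + 36 = 65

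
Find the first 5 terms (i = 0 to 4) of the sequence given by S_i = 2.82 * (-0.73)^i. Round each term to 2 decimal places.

This is a geometric sequence.
i=0: S_0 = 2.82 * (-0.73)^0 = 2.82
i=1: S_1 = 2.82 * (-0.73)^1 ≈ -2.06
i=2: S_2 = 2.82 * (-0.73)^2 ≈ 1.5
i=3: S_3 = 2.82 * (-0.73)^3 ≈ -1.1
i=4: S_4 = 2.82 * (-0.73)^4 ≈ 0.8
The first 5 terms are: [2.82, -2.06, 1.5, -1.1, 0.8]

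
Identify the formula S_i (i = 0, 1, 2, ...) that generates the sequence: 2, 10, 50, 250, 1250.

Check ratios: 10 / 2 = 5.0
Common ratio r = 5.
First term a = 2.
Formula: S_i = 2 * 5^i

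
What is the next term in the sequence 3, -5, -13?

Differences: -5 - 3 = -8
This is an arithmetic sequence with common difference d = -8.
Next term = -13 + -8 = -21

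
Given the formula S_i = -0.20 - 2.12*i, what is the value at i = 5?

S_5 = -0.2 + -2.12*5 = -0.2 + -10.6 = -10.8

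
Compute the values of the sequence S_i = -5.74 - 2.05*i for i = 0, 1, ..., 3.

This is an arithmetic sequence.
i=0: S_0 = -5.74 + -2.05*0 = -5.74
i=1: S_1 = -5.74 + -2.05*1 = -7.79
i=2: S_2 = -5.74 + -2.05*2 = -9.84
i=3: S_3 = -5.74 + -2.05*3 = -11.89
The first 4 terms are: [-5.74, -7.79, -9.84, -11.89]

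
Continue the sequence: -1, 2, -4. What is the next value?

Ratios: 2 / -1 = -2.0
This is a geometric sequence with common ratio r = -2.
Next term = -4 * -2 = 8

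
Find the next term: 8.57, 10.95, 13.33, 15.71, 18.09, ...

Differences: 10.95 - 8.57 = 2.38
This is an arithmetic sequence with common difference d = 2.38.
Next term = 18.09 + 2.38 = 20.47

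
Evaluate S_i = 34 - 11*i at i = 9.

S_9 = 34 + -11*9 = 34 + -99 = -65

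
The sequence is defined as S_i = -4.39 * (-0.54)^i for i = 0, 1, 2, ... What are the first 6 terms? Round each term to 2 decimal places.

This is a geometric sequence.
i=0: S_0 = -4.39 * (-0.54)^0 = -4.39
i=1: S_1 = -4.39 * (-0.54)^1 ≈ 2.37
i=2: S_2 = -4.39 * (-0.54)^2 ≈ -1.28
i=3: S_3 = -4.39 * (-0.54)^3 ≈ 0.69
i=4: S_4 = -4.39 * (-0.54)^4 ≈ -0.37
i=5: S_5 = -4.39 * (-0.54)^5 ≈ 0.2
The first 6 terms are: [-4.39, 2.37, -1.28, 0.69, -0.37, 0.2]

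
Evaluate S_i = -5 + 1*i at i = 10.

S_10 = -5 + 1*10 = -5 + 10 = 5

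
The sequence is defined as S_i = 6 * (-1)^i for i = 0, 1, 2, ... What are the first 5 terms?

This is a geometric sequence.
i=0: S_0 = 6 * (-1)^0 = 6
i=1: S_1 = 6 * (-1)^1 = -6
i=2: S_2 = 6 * (-1)^2 = 6
i=3: S_3 = 6 * (-1)^3 = -6
i=4: S_4 = 6 * (-1)^4 = 6
The first 5 terms are: [6, -6, 6, -6, 6]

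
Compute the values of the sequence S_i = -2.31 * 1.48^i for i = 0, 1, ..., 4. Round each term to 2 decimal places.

This is a geometric sequence.
i=0: S_0 = -2.31 * 1.48^0 = -2.31
i=1: S_1 = -2.31 * 1.48^1 ≈ -3.42
i=2: S_2 = -2.31 * 1.48^2 ≈ -5.06
i=3: S_3 = -2.31 * 1.48^3 ≈ -7.49
i=4: S_4 = -2.31 * 1.48^4 ≈ -11.08
The first 5 terms are: [-2.31, -3.42, -5.06, -7.49, -11.08]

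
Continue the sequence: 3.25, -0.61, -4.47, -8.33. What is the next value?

Differences: -0.61 - 3.25 = -3.86
This is an arithmetic sequence with common difference d = -3.86.
Next term = -8.33 + -3.86 = -12.19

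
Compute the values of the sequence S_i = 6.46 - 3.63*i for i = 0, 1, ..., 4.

This is an arithmetic sequence.
i=0: S_0 = 6.46 + -3.63*0 = 6.46
i=1: S_1 = 6.46 + -3.63*1 = 2.83
i=2: S_2 = 6.46 + -3.63*2 = -0.8
i=3: S_3 = 6.46 + -3.63*3 = -4.43
i=4: S_4 = 6.46 + -3.63*4 = -8.06
The first 5 terms are: [6.46, 2.83, -0.8, -4.43, -8.06]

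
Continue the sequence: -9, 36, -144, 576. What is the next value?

Ratios: 36 / -9 = -4.0
This is a geometric sequence with common ratio r = -4.
Next term = 576 * -4 = -2304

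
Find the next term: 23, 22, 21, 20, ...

Differences: 22 - 23 = -1
This is an arithmetic sequence with common difference d = -1.
Next term = 20 + -1 = 19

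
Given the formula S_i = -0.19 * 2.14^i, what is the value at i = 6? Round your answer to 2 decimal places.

S_6 = -0.19 * 2.14^6 ≈ -0.19 * 96.0467 ≈ -18.25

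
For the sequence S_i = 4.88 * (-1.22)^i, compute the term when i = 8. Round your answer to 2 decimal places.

S_8 = 4.88 * (-1.22)^8 ≈ 4.88 * 4.9077 ≈ 23.95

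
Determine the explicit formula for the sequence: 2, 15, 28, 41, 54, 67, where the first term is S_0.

Check differences: 15 - 2 = 13
28 - 15 = 13
Common difference d = 13.
First term a = 2.
Formula: S_i = 2 + 13*i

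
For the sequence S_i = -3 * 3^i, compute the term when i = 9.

S_9 = -3 * 3^9 = -3 * 19683 = -59049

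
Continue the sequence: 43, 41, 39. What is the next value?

Differences: 41 - 43 = -2
This is an arithmetic sequence with common difference d = -2.
Next term = 39 + -2 = 37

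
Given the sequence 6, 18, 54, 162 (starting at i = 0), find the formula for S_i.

Check ratios: 18 / 6 = 3.0
Common ratio r = 3.
First term a = 6.
Formula: S_i = 6 * 3^i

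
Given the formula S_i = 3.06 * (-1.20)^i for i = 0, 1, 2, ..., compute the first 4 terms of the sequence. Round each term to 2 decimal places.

This is a geometric sequence.
i=0: S_0 = 3.06 * (-1.2)^0 = 3.06
i=1: S_1 = 3.06 * (-1.2)^1 ≈ -3.67
i=2: S_2 = 3.06 * (-1.2)^2 ≈ 4.41
i=3: S_3 = 3.06 * (-1.2)^3 ≈ -5.29
The first 4 terms are: [3.06, -3.67, 4.41, -5.29]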